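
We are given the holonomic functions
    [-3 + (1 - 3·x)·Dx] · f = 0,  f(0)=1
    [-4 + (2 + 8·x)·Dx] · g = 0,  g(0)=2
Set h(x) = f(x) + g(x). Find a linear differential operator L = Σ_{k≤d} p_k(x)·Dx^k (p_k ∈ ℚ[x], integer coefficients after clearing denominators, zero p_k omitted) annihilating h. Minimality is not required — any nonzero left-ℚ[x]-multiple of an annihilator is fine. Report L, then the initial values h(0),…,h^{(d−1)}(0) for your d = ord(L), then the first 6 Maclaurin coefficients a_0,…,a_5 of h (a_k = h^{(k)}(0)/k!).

f: a_k = 1, 3, 9, 27, 81, 243, …
g: a_k = 2, 4, -4, 8, -20, 56, …
Sum ⇒ L₀ = lclm(L_f,L_g) in ℚ(x)⟨Dx⟩.
L = (-48 - 108·x) + (22 + 120·x + 324·x^2)·Dx + (-1 - 19·x - 6·x^2 + 216·x^3)·Dx^2  (order 2).
h: a_k = 3, 7, 5, 35, 61, 299, …
ICs: h(0) = 3, h′(0) = 7.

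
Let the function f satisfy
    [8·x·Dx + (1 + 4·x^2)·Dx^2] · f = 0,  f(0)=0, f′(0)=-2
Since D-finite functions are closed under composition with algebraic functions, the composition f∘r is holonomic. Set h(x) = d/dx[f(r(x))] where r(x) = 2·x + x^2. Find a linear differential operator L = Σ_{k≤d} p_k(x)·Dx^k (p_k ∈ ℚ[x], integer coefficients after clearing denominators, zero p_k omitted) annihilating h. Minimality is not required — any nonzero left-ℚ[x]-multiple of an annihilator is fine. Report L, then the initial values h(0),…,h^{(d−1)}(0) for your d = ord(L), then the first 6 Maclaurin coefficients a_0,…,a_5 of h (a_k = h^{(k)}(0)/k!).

L = (-1 + 32·x + 64·x^2 + 48·x^3 + 12·x^4) + (1 + x + 16·x^2 + 32·x^3 + 20·x^4 + 4·x^5)·Dx  (order 1).
h: a_k = -4, -4, 64, 128, -944, -3056, …
ICs: h(0) = -4.

f: a_k = 0, -2, 0, 8/3, 0, -32/5, …
L₀ from L_f via x↦r, Dx↦r'^{-1}Dx.
Derive L from L₀ (diff closure).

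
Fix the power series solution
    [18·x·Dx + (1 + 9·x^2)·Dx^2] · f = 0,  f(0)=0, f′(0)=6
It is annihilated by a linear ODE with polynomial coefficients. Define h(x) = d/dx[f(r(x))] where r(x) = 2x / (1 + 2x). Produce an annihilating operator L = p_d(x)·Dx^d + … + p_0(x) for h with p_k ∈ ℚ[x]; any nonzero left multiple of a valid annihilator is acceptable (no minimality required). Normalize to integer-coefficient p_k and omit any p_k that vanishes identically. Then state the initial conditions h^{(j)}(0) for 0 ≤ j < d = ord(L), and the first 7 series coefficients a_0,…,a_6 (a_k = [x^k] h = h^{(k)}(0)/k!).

f: a_k = 0, 6, 0, -18, 0, 486/5, 0, …
Substitute x→r, Dx→(1/r')Dx; clear ⇒ L₀.
h₀' ⇒ L via d/dx closure of L₀.
L = (4 + 80·x) + (1 + 4·x + 40·x^2)·Dx  (order 1).
h: a_k = 12, -48, -288, 3072, -768, -119808, 509952, …
ICs: h(0) = 12.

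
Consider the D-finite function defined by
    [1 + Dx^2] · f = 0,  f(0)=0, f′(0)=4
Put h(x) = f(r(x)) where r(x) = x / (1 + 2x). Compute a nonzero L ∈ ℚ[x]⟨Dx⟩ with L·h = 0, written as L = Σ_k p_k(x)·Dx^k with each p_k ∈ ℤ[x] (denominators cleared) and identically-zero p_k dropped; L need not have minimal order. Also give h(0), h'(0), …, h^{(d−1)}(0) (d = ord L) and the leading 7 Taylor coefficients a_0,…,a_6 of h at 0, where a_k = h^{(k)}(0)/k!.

f: a_k = 0, 4, 0, -2/3, 0, 1/30, 0, …
L₀ from L_f via x↦r, Dx↦r'^{-1}Dx.
L = 1 + (4 + 24·x + 48·x^2 + 32·x^3)·Dx + (1 + 8·x + 24·x^2 + 32·x^3 + 16·x^4)·Dx^2  (order 2).
h: a_k = 0, 4, -8, 46/3, -28, 1441/30, -75, …
ICs: h(0) = 0, h′(0) = 4.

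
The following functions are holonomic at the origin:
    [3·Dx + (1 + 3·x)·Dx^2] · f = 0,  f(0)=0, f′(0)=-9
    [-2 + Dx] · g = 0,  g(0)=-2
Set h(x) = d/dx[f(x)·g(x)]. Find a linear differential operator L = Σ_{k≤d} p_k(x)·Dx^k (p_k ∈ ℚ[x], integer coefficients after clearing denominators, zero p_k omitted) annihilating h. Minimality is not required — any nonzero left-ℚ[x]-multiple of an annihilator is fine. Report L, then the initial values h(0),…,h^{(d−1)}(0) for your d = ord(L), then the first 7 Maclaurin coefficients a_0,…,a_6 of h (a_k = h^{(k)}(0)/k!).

L = (20 - 24·x + 72·x^2) + (-8 + 6·x - 72·x^2)·Dx + (-1 + 3·x + 18·x^2)·Dx^2  (order 2).
h: a_k = 18, 18, 108, -174, 663, -1980, 30386/5, …
ICs: h(0) = 18, h′(0) = 18.

f: a_k = 0, -9, 27/2, -27, 243/4, -729/5, 729/2, …
g: a_k = -2, -4, -4, -8/3, -4/3, -8/15, -8/45, …
f·g: L₀ = L_f ⊗_s L_g, ord ≤ 2·1.
h=h₀': d/dx-closure on L₀ ⇒ L.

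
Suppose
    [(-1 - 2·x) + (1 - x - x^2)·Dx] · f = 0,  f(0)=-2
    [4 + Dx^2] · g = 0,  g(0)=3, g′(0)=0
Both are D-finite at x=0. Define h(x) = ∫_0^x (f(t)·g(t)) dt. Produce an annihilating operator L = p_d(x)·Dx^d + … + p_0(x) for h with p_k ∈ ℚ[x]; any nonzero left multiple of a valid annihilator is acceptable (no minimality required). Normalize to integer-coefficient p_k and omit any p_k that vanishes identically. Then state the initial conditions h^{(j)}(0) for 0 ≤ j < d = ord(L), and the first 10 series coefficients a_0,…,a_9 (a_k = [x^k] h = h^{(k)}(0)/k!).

f: a_k = -2, -2, -4, -6, -10, -16, -26, -42, -68, -110, …
g: a_k = 3, 0, -6, 0, 2, 0, -4/15, 0, 2/105, 0, …
f·g: L₀ = L_f ⊗_s L_g, ord ≤ 1·2.
h=∫h₀ ⇒ L = L₀·Dx.
L = (-2 + 4·x + 4·x^2)·Dx + (2 + 4·x)·Dx^2 + (-1 + x + x^2)·Dx^3  (order 3).
h: a_k = 0, -6, -3, 0, -3/2, -2, -8/3, -382/105, -311/60, -2344/315, …
ICs: h(0) = 0, h′(0) = -6, h′′(0) = -6.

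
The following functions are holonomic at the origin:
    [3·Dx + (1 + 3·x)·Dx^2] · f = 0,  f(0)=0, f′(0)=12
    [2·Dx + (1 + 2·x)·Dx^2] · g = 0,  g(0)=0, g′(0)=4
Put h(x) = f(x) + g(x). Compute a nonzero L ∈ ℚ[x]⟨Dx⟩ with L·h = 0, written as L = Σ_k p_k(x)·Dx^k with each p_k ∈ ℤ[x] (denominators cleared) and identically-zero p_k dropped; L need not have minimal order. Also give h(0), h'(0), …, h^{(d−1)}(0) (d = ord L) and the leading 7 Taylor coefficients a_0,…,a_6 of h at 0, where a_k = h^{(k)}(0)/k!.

f: a_k = 0, 12, -18, 36, -81, 972/5, -486, …
g: a_k = 0, 4, -4, 16/3, -8, 64/5, -64/3, …
h₀=f+g: left-lcm gives L₀, ord ≤ 4.
L = 12·Dx + (10 + 24·x)·Dx^2 + (1 + 5·x + 6·x^2)·Dx^3  (order 3).
h: a_k = 0, 16, -22, 124/3, -89, 1036/5, -1522/3, …
ICs: h(0) = 0, h′(0) = 16, h′′(0) = -44.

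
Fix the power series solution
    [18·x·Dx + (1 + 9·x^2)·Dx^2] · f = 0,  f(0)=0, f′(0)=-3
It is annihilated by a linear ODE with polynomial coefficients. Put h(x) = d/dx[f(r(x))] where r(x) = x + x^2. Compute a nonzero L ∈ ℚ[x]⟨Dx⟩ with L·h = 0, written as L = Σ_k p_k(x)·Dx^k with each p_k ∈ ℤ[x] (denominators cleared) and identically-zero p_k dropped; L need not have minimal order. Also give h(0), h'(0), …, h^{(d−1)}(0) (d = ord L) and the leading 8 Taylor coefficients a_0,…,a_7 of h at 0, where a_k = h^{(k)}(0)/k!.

f: a_k = 0, -3, 0, 9, 0, -243/5, 0, 2187/7, …
f∘r: x↦r, Dx↦Dx/r' in L_f ⇒ L₀.
Differentiate: ansatz ord ≤ ord L₀ ⇒ L.
L = (-2 + 18·x + 72·x^2 + 108·x^3 + 54·x^4) + (1 + 2·x + 9·x^2 + 36·x^3 + 45·x^4 + 18·x^5)·Dx  (order 1).
h: a_k = -3, -6, 27, 108, -108, -1404, -1215, 13608, …
ICs: h(0) = -3.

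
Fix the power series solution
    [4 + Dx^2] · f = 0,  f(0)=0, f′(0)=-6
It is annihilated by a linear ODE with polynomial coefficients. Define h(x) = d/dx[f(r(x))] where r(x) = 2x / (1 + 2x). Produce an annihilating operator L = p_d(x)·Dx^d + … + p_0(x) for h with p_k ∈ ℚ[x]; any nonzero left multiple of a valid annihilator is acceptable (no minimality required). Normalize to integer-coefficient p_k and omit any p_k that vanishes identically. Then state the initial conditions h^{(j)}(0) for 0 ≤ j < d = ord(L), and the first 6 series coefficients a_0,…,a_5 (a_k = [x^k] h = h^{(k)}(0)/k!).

f: a_k = 0, -6, 0, 4, 0, -4/5, …
f∘r: x↦r, Dx↦Dx/r' in L_f ⇒ L₀.
h₀' ⇒ L via d/dx closure of L₀.
L = (40 + 96·x + 96·x^2) + (12 + 72·x + 144·x^2 + 96·x^3)·Dx + (1 + 8·x + 24·x^2 + 32·x^3 + 16·x^4)·Dx^2  (order 2).
h: a_k = -12, 48, -48, -384, 2752, -11520, …
ICs: h(0) = -12, h′(0) = 48.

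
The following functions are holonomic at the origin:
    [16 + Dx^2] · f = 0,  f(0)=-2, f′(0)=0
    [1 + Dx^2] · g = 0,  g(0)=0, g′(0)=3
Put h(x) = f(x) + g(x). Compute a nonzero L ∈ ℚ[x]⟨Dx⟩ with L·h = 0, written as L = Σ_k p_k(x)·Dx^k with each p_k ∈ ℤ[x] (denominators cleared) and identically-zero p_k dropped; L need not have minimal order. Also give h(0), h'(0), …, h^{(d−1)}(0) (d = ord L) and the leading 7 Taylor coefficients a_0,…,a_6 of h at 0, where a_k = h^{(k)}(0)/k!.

L = 16 + 17·Dx^2 + Dx^4  (order 4).
h: a_k = -2, 3, 16, -1/2, -64/3, 1/40, 512/45, …
ICs: h(0) = -2, h′(0) = 3, h′′(0) = 32, h′′′(0) = -3.

f: a_k = -2, 0, 16, 0, -64/3, 0, 512/45, …
g: a_k = 0, 3, 0, -1/2, 0, 1/40, 0, …
f+g: L₀ = lclm(L_f,L_g), ord ≤ 2+2.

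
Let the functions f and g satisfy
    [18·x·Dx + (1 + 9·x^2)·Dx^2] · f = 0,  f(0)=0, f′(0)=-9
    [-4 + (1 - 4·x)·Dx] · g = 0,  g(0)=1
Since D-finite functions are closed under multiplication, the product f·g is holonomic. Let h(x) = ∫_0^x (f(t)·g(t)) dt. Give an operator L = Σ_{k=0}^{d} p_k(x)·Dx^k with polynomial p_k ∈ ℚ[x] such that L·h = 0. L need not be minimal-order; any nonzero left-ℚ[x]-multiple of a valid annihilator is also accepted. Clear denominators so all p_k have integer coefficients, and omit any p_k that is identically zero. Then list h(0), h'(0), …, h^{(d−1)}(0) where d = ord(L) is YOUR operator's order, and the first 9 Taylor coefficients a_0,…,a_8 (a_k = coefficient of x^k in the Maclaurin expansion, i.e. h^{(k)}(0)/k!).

f: a_k = 0, -9, 0, 27, 0, -729/5, 0, 6561/7, 0, …
g: a_k = 1, 4, 16, 64, 256, 1024, 4096, 16384, 65536, …
f·g: L₀ = L_f ⊗_s L_g, ord ≤ 2·1.
h=∫h₀ ⇒ L = L₀·Dx.
L = 72·x·Dx + (8 - 18·x + 144·x^2)·Dx^2 + (-1 + 4·x - 9·x^2 + 36·x^3)·Dx^3  (order 3).
h: a_k = 0, 0, -9/2, -12, -117/4, -468/5, -3363/10, -40356/35, -1097163/280, …
ICs: h(0) = 0, h′(0) = 0, h′′(0) = -9.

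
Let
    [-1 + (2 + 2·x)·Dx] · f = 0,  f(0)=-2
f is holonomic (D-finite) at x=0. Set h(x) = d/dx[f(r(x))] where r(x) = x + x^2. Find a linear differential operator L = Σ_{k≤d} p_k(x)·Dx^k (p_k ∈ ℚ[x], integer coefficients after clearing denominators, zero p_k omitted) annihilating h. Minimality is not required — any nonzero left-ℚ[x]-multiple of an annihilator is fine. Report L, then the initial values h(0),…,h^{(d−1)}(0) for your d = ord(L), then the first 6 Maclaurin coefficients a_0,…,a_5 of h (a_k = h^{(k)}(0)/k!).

f: a_k = -2, -1, 1/4, -1/8, 5/64, -7/128, …
f∘r: x↦r, Dx↦Dx/r' in L_f ⇒ L₀.
Differentiate: ansatz ord ≤ ord L₀ ⇒ L.
L = 3 + (-2 - 6·x - 6·x^2 - 4·x^3)·Dx  (order 1).
h: a_k = -1, -3/2, 9/8, -3/16, -75/128, 171/256, …
ICs: h(0) = -1.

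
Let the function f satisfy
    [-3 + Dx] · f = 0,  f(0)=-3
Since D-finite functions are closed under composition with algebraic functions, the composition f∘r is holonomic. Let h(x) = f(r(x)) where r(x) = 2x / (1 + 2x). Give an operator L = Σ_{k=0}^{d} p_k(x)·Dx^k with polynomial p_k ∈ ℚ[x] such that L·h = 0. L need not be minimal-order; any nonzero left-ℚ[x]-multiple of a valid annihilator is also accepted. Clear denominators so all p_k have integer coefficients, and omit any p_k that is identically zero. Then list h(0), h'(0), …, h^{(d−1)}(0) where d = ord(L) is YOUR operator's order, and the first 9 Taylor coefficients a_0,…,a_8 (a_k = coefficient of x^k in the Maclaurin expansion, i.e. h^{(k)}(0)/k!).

L = -6 + (1 + 4·x + 4·x^2)·Dx  (order 1).
h: a_k = -3, -18, -18, 36, -18, -252/5, 828/5, -9864/35, 9738/35, …
ICs: h(0) = -3.

f: a_k = -3, -9, -27/2, -27/2, -81/8, -243/40, -243/80, -729/560, -2187/4480, …
h₀=f(r): pull back L_f along r ⇒ L₀.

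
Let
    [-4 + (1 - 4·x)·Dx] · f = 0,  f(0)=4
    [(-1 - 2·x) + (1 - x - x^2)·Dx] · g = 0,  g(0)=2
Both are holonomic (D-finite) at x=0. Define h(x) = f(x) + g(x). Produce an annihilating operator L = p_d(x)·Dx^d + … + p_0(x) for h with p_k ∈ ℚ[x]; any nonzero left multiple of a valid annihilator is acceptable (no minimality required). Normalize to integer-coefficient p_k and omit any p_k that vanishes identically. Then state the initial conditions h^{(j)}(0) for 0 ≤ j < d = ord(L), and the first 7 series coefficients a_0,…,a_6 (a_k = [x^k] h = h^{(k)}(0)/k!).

L = (-16 - 72·x + 24·x^2 - 32·x^3) + (28 - 38·x - 54·x^2 + 16·x^3 - 64·x^4)·Dx + (-3 + 17·x - 23·x^2 + 14·x^3 - 4·x^4 - 16·x^5)·Dx^2  (order 2).
h: a_k = 6, 18, 68, 262, 1034, 4112, 16410, …
ICs: h(0) = 6, h′(0) = 18.

f: a_k = 4, 16, 64, 256, 1024, 4096, 16384, …
g: a_k = 2, 2, 4, 6, 10, 16, 26, …
Sum ⇒ L₀ = lclm(L_f,L_g) in ℚ(x)⟨Dx⟩.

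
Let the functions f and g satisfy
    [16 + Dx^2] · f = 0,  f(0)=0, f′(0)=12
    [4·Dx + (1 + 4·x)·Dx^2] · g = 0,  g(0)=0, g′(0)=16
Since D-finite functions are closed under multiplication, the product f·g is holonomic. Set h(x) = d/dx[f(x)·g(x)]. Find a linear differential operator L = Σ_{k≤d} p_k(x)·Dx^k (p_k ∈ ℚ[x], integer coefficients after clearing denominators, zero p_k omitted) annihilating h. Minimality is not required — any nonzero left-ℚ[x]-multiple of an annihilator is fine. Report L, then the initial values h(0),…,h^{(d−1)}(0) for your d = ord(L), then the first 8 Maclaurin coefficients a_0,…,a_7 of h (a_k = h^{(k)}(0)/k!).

L = (-6400 - 45056·x - 172032·x^2 + 196608·x^3 + 2818048·x^4 + 6291456·x^5 + 4194304·x^6) + (-1536 - 8192·x + 20480·x^2 + 245760·x^3 + 655360·x^4 + 524288·x^5)·Dx + (-448 - 2816·x - 3584·x^2 + 73728·x^3 + 401408·x^4 + 786432·x^5 + 524288·x^6)·Dx^2 + (-96 - 512·x + 1280·x^2 + 15360·x^3 + 40960·x^4 + 32768·x^5)·Dx^3 + (-3 + 448·x^2 + 3840·x^3 + 14080·x^4 + 24576·x^5 + 16384·x^6)·Dx^4  (order 4).
h: a_k = 0, 384, -1152, 2048, -10240, 45056, -888832/5, 14811136/21, …
ICs: h(0) = 0, h′(0) = 384, h′′(0) = -2304, h′′′(0) = 12288.

f: a_k = 0, 12, 0, -32, 0, 128/5, 0, -1024/105, …
g: a_k = 0, 16, -32, 256/3, -256, 4096/5, -8192/3, 65536/7, …
Product ⇒ symmetric product L₀, ord ≤ 4.
h=h₀': d/dx-closure on L₀ ⇒ L.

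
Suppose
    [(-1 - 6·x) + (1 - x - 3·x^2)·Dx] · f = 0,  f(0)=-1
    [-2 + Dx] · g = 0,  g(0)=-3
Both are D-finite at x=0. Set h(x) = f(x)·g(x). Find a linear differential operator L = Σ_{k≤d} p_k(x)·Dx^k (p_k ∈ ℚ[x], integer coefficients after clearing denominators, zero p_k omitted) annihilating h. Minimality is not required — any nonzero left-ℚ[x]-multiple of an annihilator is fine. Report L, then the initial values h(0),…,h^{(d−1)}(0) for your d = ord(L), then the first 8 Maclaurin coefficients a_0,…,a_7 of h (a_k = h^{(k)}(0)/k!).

f: a_k = -1, -1, -4, -7, -19, -40, -97, -217, …
g: a_k = -3, -6, -6, -4, -2, -4/5, -4/15, -8/105, …
f·g: L₀ = L_f ⊗_s L_g, ord ≤ 1·1.
L = (3 + 4·x - 6·x^2) + (-1 + x + 3·x^2)·Dx  (order 1).
h: a_k = 3, 9, 24, 55, 129, 1474/5, 10231/15, 54829/35, …
ICs: h(0) = 3.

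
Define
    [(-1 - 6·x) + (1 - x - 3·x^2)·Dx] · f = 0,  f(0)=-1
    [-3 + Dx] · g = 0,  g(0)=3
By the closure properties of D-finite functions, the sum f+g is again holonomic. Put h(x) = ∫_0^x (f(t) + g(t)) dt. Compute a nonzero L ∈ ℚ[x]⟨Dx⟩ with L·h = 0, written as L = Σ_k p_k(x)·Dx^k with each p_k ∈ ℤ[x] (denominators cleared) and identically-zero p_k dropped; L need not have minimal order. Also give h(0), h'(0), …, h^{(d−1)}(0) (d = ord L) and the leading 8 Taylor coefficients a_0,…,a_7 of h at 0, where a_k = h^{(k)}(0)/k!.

f: a_k = -1, -1, -4, -7, -19, -40, -97, -217, …
g: a_k = 3, 9, 27/2, 27/2, 81/8, 243/40, 243/80, 729/560, …
L₀ := lclm(L_f,L_g); ord L₀ ≤ 1+1.
∫: right-multiply L₀ by Dx.
L = (-15 - 9·x - 243·x^2 - 162·x^3)·Dx + (-1 + 36·x + 99·x^2 - 54·x^3 - 81·x^4)·Dx^2 + (2 - 11·x - 6·x^2 + 36·x^3 + 27·x^4)·Dx^3  (order 3).
h: a_k = 0, 2, 4, 19/6, 13/8, -71/40, -1357/240, -7517/560, …
ICs: h(0) = 0, h′(0) = 2, h′′(0) = 8.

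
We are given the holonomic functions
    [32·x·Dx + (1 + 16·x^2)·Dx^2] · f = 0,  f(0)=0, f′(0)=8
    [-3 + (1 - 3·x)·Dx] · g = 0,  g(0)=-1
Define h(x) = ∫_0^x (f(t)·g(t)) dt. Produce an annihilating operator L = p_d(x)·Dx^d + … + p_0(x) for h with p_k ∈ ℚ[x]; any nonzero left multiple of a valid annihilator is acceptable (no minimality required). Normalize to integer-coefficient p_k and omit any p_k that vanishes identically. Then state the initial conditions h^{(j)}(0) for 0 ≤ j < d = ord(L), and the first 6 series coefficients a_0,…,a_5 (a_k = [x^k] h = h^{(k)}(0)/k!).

L = 96·x·Dx + (6 - 32·x + 192·x^2)·Dx^2 + (-1 + 3·x - 16·x^2 + 48·x^3)·Dx^3  (order 3).
h: a_k = 0, 0, -4, -8, -22/3, -88/5, …
ICs: h(0) = 0, h′(0) = 0, h′′(0) = -8.

f: a_k = 0, 8, 0, -128/3, 0, 2048/5, …
g: a_k = -1, -3, -9, -27, -81, -243, …
h₀=f·g: eliminate ⇒ L₀, order ≤ 2·1.
Integrate: L := L₀·Dx.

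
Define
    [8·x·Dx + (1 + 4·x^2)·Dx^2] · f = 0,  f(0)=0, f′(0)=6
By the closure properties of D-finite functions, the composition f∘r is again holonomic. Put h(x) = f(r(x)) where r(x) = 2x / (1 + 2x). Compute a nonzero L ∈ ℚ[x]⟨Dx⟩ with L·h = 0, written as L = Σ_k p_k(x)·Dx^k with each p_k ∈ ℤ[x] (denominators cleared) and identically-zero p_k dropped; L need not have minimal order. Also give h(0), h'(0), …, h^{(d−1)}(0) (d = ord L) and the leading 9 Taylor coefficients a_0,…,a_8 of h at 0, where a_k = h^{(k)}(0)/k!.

L = (4 + 40·x)·Dx + (1 + 4·x + 20·x^2)·Dx^2  (order 2).
h: a_k = 0, 12, -24, -16, 288, -3648/5, -1408, 106752/7, -32256, …
ICs: h(0) = 0, h′(0) = 12.

f: a_k = 0, 6, 0, -8, 0, 96/5, 0, -384/7, 0, …
L₀ from L_f via x↦r, Dx↦r'^{-1}Dx.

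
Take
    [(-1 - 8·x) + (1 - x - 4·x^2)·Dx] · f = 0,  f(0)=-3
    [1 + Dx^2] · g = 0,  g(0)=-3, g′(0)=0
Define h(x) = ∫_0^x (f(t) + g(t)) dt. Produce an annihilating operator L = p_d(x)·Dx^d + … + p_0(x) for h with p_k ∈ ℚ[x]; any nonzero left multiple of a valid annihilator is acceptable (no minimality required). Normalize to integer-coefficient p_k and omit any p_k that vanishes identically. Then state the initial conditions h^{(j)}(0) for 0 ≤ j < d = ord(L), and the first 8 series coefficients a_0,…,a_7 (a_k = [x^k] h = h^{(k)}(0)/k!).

f: a_k = -3, -3, -15, -27, -87, -195, -543, -1323, …
g: a_k = -3, 0, 3/2, 0, -1/8, 0, 1/240, 0, …
Sum ⇒ L₀ = lclm(L_f,L_g) in ℚ(x)⟨Dx⟩.
Integrate: L := L₀·Dx.
L = (55 + 486·x + 553·x^2 + 1488·x^3 + 80·x^4 + 128·x^5)·Dx + (-11 - 11·x - 23·x^2 + 169·x^3 + 348·x^4 + 48·x^5 + 64·x^6)·Dx^2 + (55 + 486·x + 553·x^2 + 1488·x^3 + 80·x^4 + 128·x^5)·Dx^3 + (-11 - 11·x - 23·x^2 + 169·x^3 + 348·x^4 + 48·x^5 + 64·x^6)·Dx^4  (order 4).
h: a_k = 0, -6, -3/2, -9/2, -27/4, -697/40, -65/2, -18617/240, …
ICs: h(0) = 0, h′(0) = -6, h′′(0) = -3, h′′′(0) = -27.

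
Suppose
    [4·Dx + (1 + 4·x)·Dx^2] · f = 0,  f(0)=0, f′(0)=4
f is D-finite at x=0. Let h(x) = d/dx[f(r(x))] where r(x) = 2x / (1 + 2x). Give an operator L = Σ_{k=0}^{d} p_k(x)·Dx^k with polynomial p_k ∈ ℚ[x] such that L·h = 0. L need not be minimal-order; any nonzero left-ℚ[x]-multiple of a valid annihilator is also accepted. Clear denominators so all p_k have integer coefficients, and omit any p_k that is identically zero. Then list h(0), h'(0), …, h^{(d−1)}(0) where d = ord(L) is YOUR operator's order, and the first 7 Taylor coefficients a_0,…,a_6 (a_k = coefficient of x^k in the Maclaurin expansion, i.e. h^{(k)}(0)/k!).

L = (12 + 40·x) + (1 + 12·x + 20·x^2)·Dx  (order 1).
h: a_k = 8, -96, 992, -9984, 99968, -999936, 9999872, …
ICs: h(0) = 8.

f: a_k = 0, 4, -8, 64/3, -64, 1024/5, -2048/3, …
h₀=f(r): pull back L_f along r ⇒ L₀.
h=h₀': d/dx-closure on L₀ ⇒ L.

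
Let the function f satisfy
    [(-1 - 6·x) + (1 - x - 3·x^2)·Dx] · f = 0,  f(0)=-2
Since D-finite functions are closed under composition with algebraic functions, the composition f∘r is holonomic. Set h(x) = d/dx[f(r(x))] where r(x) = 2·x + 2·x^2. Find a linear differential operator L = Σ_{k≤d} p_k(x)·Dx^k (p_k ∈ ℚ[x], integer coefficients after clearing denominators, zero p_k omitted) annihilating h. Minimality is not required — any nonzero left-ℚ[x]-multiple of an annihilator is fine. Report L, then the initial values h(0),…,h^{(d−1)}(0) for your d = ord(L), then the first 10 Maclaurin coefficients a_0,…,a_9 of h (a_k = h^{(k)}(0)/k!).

f: a_k = -2, -2, -8, -14, -38, -80, -194, -434, -1016, -2318, …
Substitute x→r, Dx→(1/r')Dx; clear ⇒ L₀.
h₀' ⇒ L via d/dx closure of L₀.
L = (18 + 156·x + 804·x^2 + 2736·x^3 + 4968·x^4 + 4320·x^5 + 1440·x^6) + (-1 - 12·x + 6·x^2 + 268·x^3 + 900·x^4 + 1368·x^5 + 1008·x^6 + 288·x^7)·Dx  (order 1).
h: a_k = -4, -72, -528, -3904, -26640, -173856, -1106560, -6891264, -42257664, -255919360, …
ICs: h(0) = -4.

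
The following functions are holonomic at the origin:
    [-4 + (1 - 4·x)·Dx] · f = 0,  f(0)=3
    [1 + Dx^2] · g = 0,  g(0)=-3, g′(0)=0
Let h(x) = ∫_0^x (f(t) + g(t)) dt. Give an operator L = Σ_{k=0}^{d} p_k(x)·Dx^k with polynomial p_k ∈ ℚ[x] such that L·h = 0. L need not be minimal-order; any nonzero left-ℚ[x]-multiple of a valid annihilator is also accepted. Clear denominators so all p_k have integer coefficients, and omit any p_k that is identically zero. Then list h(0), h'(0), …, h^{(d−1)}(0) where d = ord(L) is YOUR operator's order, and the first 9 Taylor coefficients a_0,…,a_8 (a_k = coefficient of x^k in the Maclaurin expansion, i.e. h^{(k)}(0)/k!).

L = (388 - 32·x + 64·x^2)·Dx + (-33 + 140·x - 48·x^2 + 64·x^3)·Dx^2 + (388 - 32·x + 64·x^2)·Dx^3 + (-33 + 140·x - 48·x^2 + 64·x^3)·Dx^4  (order 4).
h: a_k = 0, 0, 6, 33/2, 48, 6143/40, 512, 421303/240, 6144, …
ICs: h(0) = 0, h′(0) = 0, h′′(0) = 12, h′′′(0) = 99.

f: a_k = 3, 12, 48, 192, 768, 3072, 12288, 49152, 196608, …
g: a_k = -3, 0, 3/2, 0, -1/8, 0, 1/240, 0, -1/13440, …
f+g: L₀ = lclm(L_f,L_g), ord ≤ 1+2.
h=∫₀ˣh₀: take L = L₀·Dx.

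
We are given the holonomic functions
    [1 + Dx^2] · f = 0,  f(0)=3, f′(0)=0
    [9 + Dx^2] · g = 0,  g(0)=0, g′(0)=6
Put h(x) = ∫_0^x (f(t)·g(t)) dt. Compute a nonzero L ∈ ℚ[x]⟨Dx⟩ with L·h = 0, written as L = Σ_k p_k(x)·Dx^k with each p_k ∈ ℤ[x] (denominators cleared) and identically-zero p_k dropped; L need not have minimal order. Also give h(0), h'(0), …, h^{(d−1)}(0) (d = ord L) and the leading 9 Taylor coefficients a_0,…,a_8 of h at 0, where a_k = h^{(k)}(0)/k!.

L = 64·Dx + 20·Dx^3 + Dx^5  (order 5).
h: a_k = 0, 0, 9, 0, -9, 0, 22/5, 0, -43/35, …
ICs: h(0) = 0, h′(0) = 0, h′′(0) = 18, h′′′(0) = 0, h′′′′(0) = -216.

f: a_k = 3, 0, -3/2, 0, 1/8, 0, -1/240, 0, 1/13440, …
g: a_k = 0, 6, 0, -9, 0, 81/20, 0, -243/280, 0, …
L₀ := L_f ⊗_s L_g (sym. prod.), ord ≤ 4.
Integrate: L := L₀·Dx.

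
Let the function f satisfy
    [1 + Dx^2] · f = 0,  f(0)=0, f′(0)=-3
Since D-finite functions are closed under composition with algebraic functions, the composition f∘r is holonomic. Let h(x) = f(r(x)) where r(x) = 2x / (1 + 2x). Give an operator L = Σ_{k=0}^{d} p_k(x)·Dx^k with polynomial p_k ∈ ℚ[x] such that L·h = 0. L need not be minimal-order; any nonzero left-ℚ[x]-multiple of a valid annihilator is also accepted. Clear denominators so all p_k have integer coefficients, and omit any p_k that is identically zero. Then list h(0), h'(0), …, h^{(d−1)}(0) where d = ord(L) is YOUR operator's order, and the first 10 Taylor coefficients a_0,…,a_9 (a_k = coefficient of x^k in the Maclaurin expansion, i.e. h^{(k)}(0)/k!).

f: a_k = 0, -3, 0, 1/2, 0, -1/40, 0, 1/1680, 0, -1/120960, …
Change of var in L_f (x↦r) gives L₀.
L = 4 + (4 + 24·x + 48·x^2 + 32·x^3)·Dx + (1 + 8·x + 24·x^2 + 32·x^3 + 16·x^4)·Dx^2  (order 2).
h: a_k = 0, -6, 12, -20, 24, -4/5, -120, 55448/105, -25456/15, 896716/189, …
ICs: h(0) = 0, h′(0) = -6.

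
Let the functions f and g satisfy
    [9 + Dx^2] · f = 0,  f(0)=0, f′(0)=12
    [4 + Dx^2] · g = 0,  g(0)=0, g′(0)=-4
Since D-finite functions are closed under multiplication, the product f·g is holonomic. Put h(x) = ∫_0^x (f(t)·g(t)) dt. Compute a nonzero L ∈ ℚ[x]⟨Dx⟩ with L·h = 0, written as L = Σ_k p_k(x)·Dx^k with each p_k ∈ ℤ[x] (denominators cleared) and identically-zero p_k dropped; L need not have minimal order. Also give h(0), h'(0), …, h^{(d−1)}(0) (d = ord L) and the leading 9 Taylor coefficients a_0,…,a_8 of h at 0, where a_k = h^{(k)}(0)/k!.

f: a_k = 0, 12, 0, -18, 0, 81/10, 0, -243/140, 0, …
g: a_k = 0, -4, 0, 8/3, 0, -8/15, 0, 16/315, 0, …
Product ⇒ symmetric product L₀, ord ≤ 4.
Integrate: L := L₀·Dx.
L = 25·Dx + 26·Dx^3 + Dx^5  (order 5).
h: a_k = 0, 0, 0, -16, 0, 104/5, 0, -62/5, 0, …
ICs: h(0) = 0, h′(0) = 0, h′′(0) = 0, h′′′(0) = -96, h′′′′(0) = 0.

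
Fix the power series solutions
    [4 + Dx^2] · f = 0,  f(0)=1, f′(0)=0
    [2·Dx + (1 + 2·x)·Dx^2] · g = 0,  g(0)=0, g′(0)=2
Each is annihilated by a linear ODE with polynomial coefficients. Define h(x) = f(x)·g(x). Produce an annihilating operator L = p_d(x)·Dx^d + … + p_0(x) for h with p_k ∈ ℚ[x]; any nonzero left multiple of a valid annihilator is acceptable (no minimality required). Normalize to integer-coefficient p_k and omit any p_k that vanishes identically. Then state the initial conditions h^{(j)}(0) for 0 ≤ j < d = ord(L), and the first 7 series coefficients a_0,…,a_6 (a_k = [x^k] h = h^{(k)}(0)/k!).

f: a_k = 1, 0, -2, 0, 2/3, 0, -4/45, …
g: a_k = 0, 2, -2, 8/3, -4, 32/5, -32/3, …
Sym-product of L_f,L_g gives L₀ (≤ ord 4).
L = (-48 + 192·x + 1216·x^2 + 2048·x^3 + 1024·x^4) + (32 + 320·x + 768·x^2 + 512·x^3)·Dx + (160·x + 672·x^2 + 1024·x^3 + 512·x^4)·Dx^2 + (8 + 80·x + 192·x^2 + 128·x^3)·Dx^3 + (3 + 28·x + 92·x^2 + 128·x^3 + 64·x^4)·Dx^4  (order 4).
h: a_k = 0, 2, -2, -4/3, 0, 12/5, -4, …
ICs: h(0) = 0, h′(0) = 2, h′′(0) = -4, h′′′(0) = -8.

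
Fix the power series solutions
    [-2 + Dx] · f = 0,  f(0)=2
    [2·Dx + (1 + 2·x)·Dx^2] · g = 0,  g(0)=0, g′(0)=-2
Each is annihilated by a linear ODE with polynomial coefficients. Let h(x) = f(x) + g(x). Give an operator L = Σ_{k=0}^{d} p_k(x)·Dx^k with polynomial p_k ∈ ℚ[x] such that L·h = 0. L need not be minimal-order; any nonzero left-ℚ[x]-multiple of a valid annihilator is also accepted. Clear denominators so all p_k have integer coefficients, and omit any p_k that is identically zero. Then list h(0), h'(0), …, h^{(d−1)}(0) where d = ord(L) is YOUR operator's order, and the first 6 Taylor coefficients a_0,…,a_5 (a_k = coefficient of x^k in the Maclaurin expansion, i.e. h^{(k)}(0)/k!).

L = (-6 - 4·x)·Dx + (1 - 4·x - 4·x^2)·Dx^2 + (1 + 3·x + 2·x^2)·Dx^3  (order 3).
h: a_k = 2, 2, 6, 0, 16/3, -88/15, …
ICs: h(0) = 2, h′(0) = 2, h′′(0) = 12.

f: a_k = 2, 4, 4, 8/3, 4/3, 8/15, …
g: a_k = 0, -2, 2, -8/3, 4, -32/5, …
Weyl lclm of L_f,L_g ⇒ L₀ (ord ≤ 3).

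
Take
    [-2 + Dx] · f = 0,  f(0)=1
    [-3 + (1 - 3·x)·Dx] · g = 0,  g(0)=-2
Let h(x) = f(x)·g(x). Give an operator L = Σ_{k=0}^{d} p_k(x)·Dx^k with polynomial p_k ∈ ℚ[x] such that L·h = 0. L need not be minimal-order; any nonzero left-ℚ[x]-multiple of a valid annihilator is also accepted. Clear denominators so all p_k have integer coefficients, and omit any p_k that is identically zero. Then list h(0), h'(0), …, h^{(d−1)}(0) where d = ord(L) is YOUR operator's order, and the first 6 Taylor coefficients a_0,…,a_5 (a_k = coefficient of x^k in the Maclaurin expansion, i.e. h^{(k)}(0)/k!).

L = (5 - 6·x) + (-1 + 3·x)·Dx  (order 1).
h: a_k = -2, -10, -34, -314/3, -946/3, -14198/15, …
ICs: h(0) = -2.

f: a_k = 1, 2, 2, 4/3, 2/3, 4/15, …
g: a_k = -2, -6, -18, -54, -162, -486, …
Sym-product of L_f,L_g gives L₀ (≤ ord 1).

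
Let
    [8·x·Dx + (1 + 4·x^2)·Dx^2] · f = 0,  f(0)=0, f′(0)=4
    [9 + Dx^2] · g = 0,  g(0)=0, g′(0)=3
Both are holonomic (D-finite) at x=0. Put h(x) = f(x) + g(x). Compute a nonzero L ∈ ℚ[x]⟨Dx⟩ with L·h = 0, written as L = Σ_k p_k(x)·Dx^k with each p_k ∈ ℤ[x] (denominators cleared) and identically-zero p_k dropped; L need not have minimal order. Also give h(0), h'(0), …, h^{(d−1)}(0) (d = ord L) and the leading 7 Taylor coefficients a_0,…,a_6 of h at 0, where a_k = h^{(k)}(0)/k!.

L = (-2808·x + 19008·x^3 + 10368·x^5)·Dx + (9 + 1548·x^2 + 7344·x^4 + 5184·x^6)·Dx^2 + (-312·x + 2112·x^3 + 1152·x^5)·Dx^3 + (1 + 172·x^2 + 816·x^4 + 576·x^6)·Dx^4  (order 4).
h: a_k = 0, 7, 0, -59/6, 0, 593/40, 0, …
ICs: h(0) = 0, h′(0) = 7, h′′(0) = 0, h′′′(0) = -59.

f: a_k = 0, 4, 0, -16/3, 0, 64/5, 0, …
g: a_k = 0, 3, 0, -9/2, 0, 81/40, 0, …
Weyl lclm of L_f,L_g ⇒ L₀ (ord ≤ 4).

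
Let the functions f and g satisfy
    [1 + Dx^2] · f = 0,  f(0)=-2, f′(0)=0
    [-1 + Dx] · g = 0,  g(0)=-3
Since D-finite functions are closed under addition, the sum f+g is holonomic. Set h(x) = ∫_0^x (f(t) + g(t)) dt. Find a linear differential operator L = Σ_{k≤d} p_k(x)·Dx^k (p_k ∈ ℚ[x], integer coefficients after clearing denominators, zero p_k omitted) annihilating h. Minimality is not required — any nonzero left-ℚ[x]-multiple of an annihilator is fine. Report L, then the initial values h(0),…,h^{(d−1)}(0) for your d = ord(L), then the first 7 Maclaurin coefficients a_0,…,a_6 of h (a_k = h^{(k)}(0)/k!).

f: a_k = -2, 0, 1, 0, -1/12, 0, 1/360, …
g: a_k = -3, -3, -3/2, -1/2, -1/8, -1/40, -1/240, …
h₀=f+g: left-lcm gives L₀, ord ≤ 3.
h=∫h₀ ⇒ L = L₀·Dx.
L = -Dx + Dx^2 - Dx^3 + Dx^4  (order 4).
h: a_k = 0, -5, -3/2, -1/6, -1/8, -1/24, -1/240, …
ICs: h(0) = 0, h′(0) = -5, h′′(0) = -3, h′′′(0) = -1.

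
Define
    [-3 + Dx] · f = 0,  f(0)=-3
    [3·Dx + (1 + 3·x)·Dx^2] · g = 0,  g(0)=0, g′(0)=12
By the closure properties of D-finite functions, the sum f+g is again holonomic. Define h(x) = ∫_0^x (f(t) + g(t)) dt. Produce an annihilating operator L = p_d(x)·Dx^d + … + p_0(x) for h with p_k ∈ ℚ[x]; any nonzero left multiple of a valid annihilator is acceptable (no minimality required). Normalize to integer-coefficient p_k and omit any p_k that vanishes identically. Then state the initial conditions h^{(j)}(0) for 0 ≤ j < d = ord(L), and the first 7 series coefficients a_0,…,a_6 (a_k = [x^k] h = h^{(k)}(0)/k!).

L = (-27 - 27·x)·Dx^2 + (3 - 18·x - 27·x^2)·Dx^3 + (2 + 9·x + 9·x^2)·Dx^4  (order 4).
h: a_k = 0, -3, 3/2, -21/2, 45/8, -729/40, 2511/80, …
ICs: h(0) = 0, h′(0) = -3, h′′(0) = 3, h′′′(0) = -63.

f: a_k = -3, -9, -27/2, -27/2, -81/8, -243/40, -243/80, …
g: a_k = 0, 12, -18, 36, -81, 972/5, -486, …
Weyl lclm of L_f,L_g ⇒ L₀ (ord ≤ 3).
Integrate: L := L₀·Dx.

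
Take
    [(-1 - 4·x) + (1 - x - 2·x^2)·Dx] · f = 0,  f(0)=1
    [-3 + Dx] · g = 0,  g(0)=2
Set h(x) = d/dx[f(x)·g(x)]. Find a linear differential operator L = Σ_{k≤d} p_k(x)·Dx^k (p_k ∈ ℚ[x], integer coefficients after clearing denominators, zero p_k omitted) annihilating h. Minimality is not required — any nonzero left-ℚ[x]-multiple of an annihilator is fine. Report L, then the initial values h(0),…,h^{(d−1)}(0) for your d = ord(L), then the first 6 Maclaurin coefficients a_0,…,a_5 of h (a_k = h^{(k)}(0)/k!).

L = (21 + 12·x - 39·x^2 - 12·x^3 + 36·x^4) + (-4 + 3·x + 15·x^2 - 4·x^3 - 12·x^4)·Dx  (order 1).
h: a_k = 8, 42, 138, 379, 954, 45879/20, …
ICs: h(0) = 8.

f: a_k = 1, 1, 3, 5, 11, 21, …
g: a_k = 2, 6, 9, 9, 27/4, 81/20, …
L₀ := L_f ⊗_s L_g (sym. prod.), ord ≤ 1.
Derive L from L₀ (diff closure).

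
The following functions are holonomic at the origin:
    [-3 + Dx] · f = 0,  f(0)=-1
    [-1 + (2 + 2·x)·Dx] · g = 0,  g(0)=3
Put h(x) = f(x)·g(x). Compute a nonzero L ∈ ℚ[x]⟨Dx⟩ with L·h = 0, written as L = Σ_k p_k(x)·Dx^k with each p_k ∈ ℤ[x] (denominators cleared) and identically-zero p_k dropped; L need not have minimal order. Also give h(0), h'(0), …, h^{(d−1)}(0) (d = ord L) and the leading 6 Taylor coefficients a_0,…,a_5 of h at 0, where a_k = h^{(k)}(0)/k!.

L = (-7 - 6·x) + (2 + 2·x)·Dx  (order 1).
h: a_k = -3, -21/2, -141/8, -309/16, -2001/128, -12831/1280, …
ICs: h(0) = -3.

f: a_k = -1, -3, -9/2, -9/2, -27/8, -81/40, …
g: a_k = 3, 3/2, -3/8, 3/16, -15/128, 21/256, …
Sym-product of L_f,L_g gives L₀ (≤ ord 1).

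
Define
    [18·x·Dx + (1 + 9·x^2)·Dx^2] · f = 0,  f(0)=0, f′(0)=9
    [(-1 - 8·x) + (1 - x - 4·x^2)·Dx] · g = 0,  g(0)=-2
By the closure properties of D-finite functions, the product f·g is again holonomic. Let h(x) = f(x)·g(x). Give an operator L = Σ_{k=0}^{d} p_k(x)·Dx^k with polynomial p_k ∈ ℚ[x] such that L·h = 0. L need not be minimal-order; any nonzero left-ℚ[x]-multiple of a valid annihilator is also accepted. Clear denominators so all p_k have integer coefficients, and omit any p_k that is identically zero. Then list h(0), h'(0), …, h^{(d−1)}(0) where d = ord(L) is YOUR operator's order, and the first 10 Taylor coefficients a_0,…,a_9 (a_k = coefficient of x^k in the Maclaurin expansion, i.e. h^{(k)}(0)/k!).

L = (8 + 18·x + 216·x^2) + (2 - 2·x + 36·x^2 + 216·x^3)·Dx + (-1 + x - 5·x^2 + 9·x^3 + 36·x^4)·Dx^2  (order 2).
h: a_k = 0, -18, -18, -36, -108, -2718/5, -4878/5, -8928/7, -181224/35, -819054/35, …
ICs: h(0) = 0, h′(0) = -18.

f: a_k = 0, 9, 0, -27, 0, 729/5, 0, -6561/7, 0, 6561, …
g: a_k = -2, -2, -10, -18, -58, -130, -362, -882, -2330, -5858, …
Sym-product of L_f,L_g gives L₀ (≤ ord 2).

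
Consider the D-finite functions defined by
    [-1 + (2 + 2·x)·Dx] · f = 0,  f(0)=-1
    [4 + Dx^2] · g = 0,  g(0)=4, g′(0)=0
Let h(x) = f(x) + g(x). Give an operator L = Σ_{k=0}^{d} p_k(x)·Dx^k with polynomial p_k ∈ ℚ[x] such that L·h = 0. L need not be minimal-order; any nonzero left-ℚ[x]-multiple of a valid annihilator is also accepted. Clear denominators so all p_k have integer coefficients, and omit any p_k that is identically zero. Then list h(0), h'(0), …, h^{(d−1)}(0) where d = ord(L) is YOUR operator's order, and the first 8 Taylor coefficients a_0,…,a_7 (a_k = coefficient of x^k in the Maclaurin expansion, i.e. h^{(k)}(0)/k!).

L = (-76 - 128·x - 64·x^2) + (120 + 376·x + 384·x^2 + 128·x^3)·Dx + (-19 - 32·x - 16·x^2)·Dx^2 + (30 + 94·x + 96·x^2 + 32·x^3)·Dx^3  (order 3).
h: a_k = 3, -1/2, -63/8, -1/16, 1039/384, -7/256, -15439/46080, -33/2048, …
ICs: h(0) = 3, h′(0) = -1/2, h′′(0) = -63/4.

f: a_k = -1, -1/2, 1/8, -1/16, 5/128, -7/256, 21/1024, -33/2048, …
g: a_k = 4, 0, -8, 0, 8/3, 0, -16/45, 0, …
Sum ⇒ L₀ = lclm(L_f,L_g) in ℚ(x)⟨Dx⟩.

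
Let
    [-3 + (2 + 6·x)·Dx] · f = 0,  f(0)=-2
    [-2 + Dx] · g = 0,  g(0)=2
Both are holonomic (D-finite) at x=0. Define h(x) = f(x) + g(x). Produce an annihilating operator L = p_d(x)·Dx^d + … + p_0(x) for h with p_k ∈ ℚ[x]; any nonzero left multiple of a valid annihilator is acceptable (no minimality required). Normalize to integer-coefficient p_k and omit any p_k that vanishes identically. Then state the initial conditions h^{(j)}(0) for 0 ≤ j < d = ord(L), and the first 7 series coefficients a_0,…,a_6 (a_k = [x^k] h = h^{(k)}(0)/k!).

f: a_k = -2, -3, 9/4, -27/8, 405/64, -1701/128, 15309/512, …
g: a_k = 2, 4, 4, 8/3, 4/3, 8/15, 8/45, …
Weyl lclm of L_f,L_g ⇒ L₀ (ord ≤ 2).
L = (42 + 72·x) + (-25 - 96·x - 144·x^2)·Dx + (2 + 30·x + 72·x^2)·Dx^2  (order 2).
h: a_k = 0, 1, 25/4, -17/24, 1471/192, -24491/1920, 693001/23040, …
ICs: h(0) = 0, h′(0) = 1.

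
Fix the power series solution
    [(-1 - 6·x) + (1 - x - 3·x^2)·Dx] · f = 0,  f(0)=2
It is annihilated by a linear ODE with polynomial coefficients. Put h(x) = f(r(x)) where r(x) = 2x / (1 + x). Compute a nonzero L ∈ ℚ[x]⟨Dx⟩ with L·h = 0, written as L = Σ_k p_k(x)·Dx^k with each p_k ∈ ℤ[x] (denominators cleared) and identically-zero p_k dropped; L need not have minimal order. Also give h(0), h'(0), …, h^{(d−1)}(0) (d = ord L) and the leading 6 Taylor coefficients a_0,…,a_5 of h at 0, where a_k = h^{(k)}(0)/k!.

f: a_k = 2, 2, 8, 14, 38, 80, …
Substitute x→r, Dx→(1/r')Dx; clear ⇒ L₀.
L = (2 + 26·x) + (-1 - x + 13·x^2 + 13·x^3)·Dx  (order 1).
h: a_k = 2, 4, 28, 52, 364, 676, …
ICs: h(0) = 2.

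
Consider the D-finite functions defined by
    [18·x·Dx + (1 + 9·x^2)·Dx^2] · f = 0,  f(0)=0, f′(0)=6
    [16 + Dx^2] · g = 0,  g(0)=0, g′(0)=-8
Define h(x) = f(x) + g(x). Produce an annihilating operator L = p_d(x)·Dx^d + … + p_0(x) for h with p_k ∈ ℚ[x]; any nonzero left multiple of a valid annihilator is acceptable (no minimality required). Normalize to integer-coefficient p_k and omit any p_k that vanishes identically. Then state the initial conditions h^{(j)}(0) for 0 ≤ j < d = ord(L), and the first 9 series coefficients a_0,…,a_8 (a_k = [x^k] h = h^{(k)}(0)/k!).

f: a_k = 0, 6, 0, -18, 0, 486/5, 0, -4374/7, 0, …
g: a_k = 0, -8, 0, 64/3, 0, -256/15, 0, 2048/315, 0, …
f+g: L₀ = lclm(L_f,L_g), ord ≤ 2+2.
L = (-13248·x + 181440·x^3 + 186624·x^5)·Dx + (-16 + 6048·x^2 + 66096·x^4 + 93312·x^6)·Dx^2 + (-828·x + 11340·x^3 + 11664·x^5)·Dx^3 + (-1 + 378·x^2 + 4131·x^4 + 5832·x^6)·Dx^4  (order 4).
h: a_k = 0, -2, 0, 10/3, 0, 1202/15, 0, -27826/45, 0, …
ICs: h(0) = 0, h′(0) = -2, h′′(0) = 0, h′′′(0) = 20.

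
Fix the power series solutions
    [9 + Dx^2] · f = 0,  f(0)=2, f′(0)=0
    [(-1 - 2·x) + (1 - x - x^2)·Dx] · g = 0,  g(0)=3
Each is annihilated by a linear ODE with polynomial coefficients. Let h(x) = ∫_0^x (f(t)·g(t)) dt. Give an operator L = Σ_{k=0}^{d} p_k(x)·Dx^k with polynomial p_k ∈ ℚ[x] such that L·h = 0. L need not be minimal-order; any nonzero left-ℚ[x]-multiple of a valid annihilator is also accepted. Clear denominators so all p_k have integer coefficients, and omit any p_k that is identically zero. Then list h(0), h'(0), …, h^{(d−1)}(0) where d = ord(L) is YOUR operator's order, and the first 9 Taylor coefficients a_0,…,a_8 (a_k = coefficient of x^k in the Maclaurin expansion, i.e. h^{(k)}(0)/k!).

f: a_k = 2, 0, -9, 0, 27/4, 0, -81/40, 0, 729/2240, …
g: a_k = 3, 3, 6, 9, 15, 24, 39, 63, 102, …
Sym-product of L_f,L_g gives L₀ (≤ ord 2).
∫: right-multiply L₀ by Dx.
L = (-7 + 9·x + 9·x^2)·Dx + (2 + 4·x)·Dx^2 + (-1 + x + x^2)·Dx^3  (order 3).
h: a_k = 0, 6, 3, -5, -9/4, -3/4, -17/8, -129/40, -1413/320, …
ICs: h(0) = 0, h′(0) = 6, h′′(0) = 6.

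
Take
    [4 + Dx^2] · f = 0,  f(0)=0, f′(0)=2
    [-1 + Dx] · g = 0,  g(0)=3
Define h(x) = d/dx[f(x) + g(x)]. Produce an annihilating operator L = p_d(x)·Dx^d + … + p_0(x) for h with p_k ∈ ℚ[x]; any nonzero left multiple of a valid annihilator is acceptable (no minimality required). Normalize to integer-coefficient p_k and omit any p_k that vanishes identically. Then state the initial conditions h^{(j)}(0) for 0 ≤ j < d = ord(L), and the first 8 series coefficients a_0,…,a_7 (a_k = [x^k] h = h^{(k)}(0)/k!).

f: a_k = 0, 2, 0, -4/3, 0, 4/15, 0, -8/315, …
g: a_k = 3, 3, 3/2, 1/2, 1/8, 1/40, 1/240, 1/1680, …
f+g: L₀ = lclm(L_f,L_g), ord ≤ 2+1.
Differentiate: ansatz ord ≤ ord L₀ ⇒ L.
L = 4 - 4·Dx + Dx^2 - Dx^3  (order 3).
h: a_k = 5, 3, -5/2, 1/2, 35/24, 1/40, -25/144, 1/1680, …
ICs: h(0) = 5, h′(0) = 3, h′′(0) = -5.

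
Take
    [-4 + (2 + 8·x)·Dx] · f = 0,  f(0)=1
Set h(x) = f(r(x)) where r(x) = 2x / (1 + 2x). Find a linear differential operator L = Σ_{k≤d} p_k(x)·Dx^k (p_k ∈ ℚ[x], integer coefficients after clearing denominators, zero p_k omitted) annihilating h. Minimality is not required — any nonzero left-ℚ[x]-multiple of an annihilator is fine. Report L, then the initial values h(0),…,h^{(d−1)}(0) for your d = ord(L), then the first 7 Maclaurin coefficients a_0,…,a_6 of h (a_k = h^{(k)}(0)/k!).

L = -4 + (1 + 12·x + 20·x^2)·Dx  (order 1).
h: a_k = 1, 4, -16, 80, -480, 3264, -24064, …
ICs: h(0) = 1.

f: a_k = 1, 2, -2, 4, -10, 28, -84, …
h₀=f(r): pull back L_f along r ⇒ L₀.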